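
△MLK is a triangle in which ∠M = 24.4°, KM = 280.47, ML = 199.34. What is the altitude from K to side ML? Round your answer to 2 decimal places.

By the law of cosines, LK² = KM² + ML² − 2·KM·ML·cos M = 16569, so LK ≈ 128.72.
Area = ½·KM·ML·sin M ≈ 11548.
The altitude from K has length 2·area/ML ≈ 115.86.

h_K ≈ 115.86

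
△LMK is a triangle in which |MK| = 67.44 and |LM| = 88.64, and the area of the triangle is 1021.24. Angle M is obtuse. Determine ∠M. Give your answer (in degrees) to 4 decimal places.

∠M ≈ 160.0212°

From area = ½·|LM|·|MK|·sin M, we get sin M = 2·area/(|LM|·|MK|) ≈ 0.34167.
Taking the obtuse solution, ∠M ≈ 160.02°.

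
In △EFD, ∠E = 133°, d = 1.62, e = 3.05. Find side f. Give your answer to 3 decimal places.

Law of sines: sin D = d·sin E/e ≈ 0.38846.
Since e ≥ d, only the acute value applies: ∠D ≈ 22.86°.
Then ∠F = 180° − ∠E − ∠D ≈ 24.14°.
Law of sines gives f = e·sin F/sin E ≈ 1.7056.

1.706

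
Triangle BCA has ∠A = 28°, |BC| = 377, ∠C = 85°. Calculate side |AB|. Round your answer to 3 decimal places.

The third angle is ∠B = 180° − ∠C − ∠A = 67.00°.
Law of sines: |AB| = |BC|·sin C/sin A ≈ 799.97.

799.975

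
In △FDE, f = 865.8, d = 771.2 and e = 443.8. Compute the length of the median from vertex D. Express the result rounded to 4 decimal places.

m_D ≈ 569.7339

Median from D: ½√(2·e² + 2·f² − d²) ≈ 569.73.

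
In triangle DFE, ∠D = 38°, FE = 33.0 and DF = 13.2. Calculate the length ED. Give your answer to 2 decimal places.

42.39

Law of sines: sin E = DF·sin D/FE ≈ 0.24626.
Since FE ≥ DF, only the acute value applies: ∠E ≈ 14.26°.
Then ∠F = 180° − ∠D − ∠E ≈ 127.74°.
Law of sines gives ED = FE·sin F/sin D ≈ 42.385.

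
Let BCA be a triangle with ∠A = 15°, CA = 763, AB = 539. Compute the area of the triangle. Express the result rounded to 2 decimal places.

area ≈ 53220.57

Area = ½·CA·AB·sin A ≈ 53221.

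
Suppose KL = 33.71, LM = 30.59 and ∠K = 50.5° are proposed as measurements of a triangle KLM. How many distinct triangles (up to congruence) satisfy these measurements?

KL·sin K = 33.71·sin(50.5°) ≈ 26.01.
Since KL sin K < LM < KL (26.01 < 30.59 < 33.71), two triangles exist.

2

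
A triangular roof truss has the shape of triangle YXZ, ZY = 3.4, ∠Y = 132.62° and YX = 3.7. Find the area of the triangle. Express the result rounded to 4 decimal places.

4.6286

Area = ½·ZY·YX·sin Y ≈ 4.6286.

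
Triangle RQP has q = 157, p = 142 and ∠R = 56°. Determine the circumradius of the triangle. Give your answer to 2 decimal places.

By the law of cosines, r² = q² + p² − 2·q·p·cos R = 19880, so r ≈ 141.
Area = ½·q·p·sin R ≈ 9241.3.
Circumradius = r/(2 sin R) ≈ 85.036.

85.04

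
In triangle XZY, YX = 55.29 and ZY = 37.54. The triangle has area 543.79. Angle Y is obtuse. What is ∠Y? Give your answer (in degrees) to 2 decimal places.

∠Y ≈ 148.40°

From area = ½·ZY·YX·sin Y, we get sin Y = 2·area/(ZY·YX) ≈ 0.52399.
Taking the obtuse solution, ∠Y ≈ 148.40°.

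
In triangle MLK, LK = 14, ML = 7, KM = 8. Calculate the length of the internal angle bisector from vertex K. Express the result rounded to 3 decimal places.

By the law of cosines, cos K = (LK² + KM² − ML²) / (2·LK·KM) ≈ 0.94196, so ∠K ≈ 19.62°.
The bisector from K has length 2·LK·KM·cos(∠K/2)/(LK+KM) ≈ 10.033.

10.033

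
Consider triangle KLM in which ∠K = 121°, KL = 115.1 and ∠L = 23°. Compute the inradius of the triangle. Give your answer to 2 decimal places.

The third angle is ∠M = 180° − ∠K − ∠L = 36.00°.
Law of sines: LM = KL·sin K/sin M ≈ 167.85.
Law of sines: MK = KL·sin L/sin M ≈ 76.513.
Area = ½·KL·LM·sin L ≈ 3774.4.
Semiperimeter s = (167.85+76.513+115.1)/2 = 179.73.
Inradius = area/s = 3774.4/179.73 ≈ 21.

21.00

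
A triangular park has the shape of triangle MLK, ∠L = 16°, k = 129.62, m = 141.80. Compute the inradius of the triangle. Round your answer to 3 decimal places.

By the law of cosines, l² = k² + m² − 2·k·m·cos L = 1572.4, so l ≈ 39.653.
Area = ½·k·m·sin L ≈ 2533.1.
Semiperimeter s = (141.8+39.653+129.62)/2 = 155.54.
Inradius = area/s = 2533.1/155.54 ≈ 16.286.

16.286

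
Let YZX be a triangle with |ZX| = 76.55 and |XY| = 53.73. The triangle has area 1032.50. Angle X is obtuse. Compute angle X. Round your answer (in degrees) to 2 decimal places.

From area = ½·|ZX|·|XY|·sin X, we get sin X = 2·area/(|ZX|·|XY|) ≈ 0.50206.
Taking the obtuse solution, ∠X ≈ 149.86°.

149.86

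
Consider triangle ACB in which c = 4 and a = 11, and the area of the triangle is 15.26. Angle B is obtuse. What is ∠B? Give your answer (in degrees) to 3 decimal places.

∠B ≈ 136.081°

From area = ½·a·c·sin B, we get sin B = 2·area/(a·c) ≈ 0.69364.
Taking the obtuse solution, ∠B ≈ 136.08°.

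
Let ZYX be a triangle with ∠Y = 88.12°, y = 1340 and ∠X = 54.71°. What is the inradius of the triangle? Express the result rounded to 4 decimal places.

273.0835

The third angle is ∠Z = 180° − ∠Y − ∠X = 37.17°.
Law of sines: z = y·sin Z/sin Y ≈ 810.04.
Law of sines: x = y·sin X/sin Y ≈ 1094.3.
Area = ½·y·z·sin X ≈ 4.4299e+05.
Semiperimeter s = (810.04+1340+1094.3)/2 = 1622.2.
Inradius = area/s = 4.4299e+05/1622.2 ≈ 273.08.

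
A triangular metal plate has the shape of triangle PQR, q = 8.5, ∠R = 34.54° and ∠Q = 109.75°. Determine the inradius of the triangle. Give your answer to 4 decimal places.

1.3447

The third angle is ∠P = 180° − ∠Q − ∠R = 35.71°.
Law of sines: p = q·sin P/sin Q ≈ 5.2714.
Law of sines: r = q·sin R/sin Q ≈ 5.1206.
Area = ½·q·p·sin R ≈ 12.702.
Semiperimeter s = (5.2714+8.5+5.1206)/2 = 9.446.
Inradius = area/s = 12.702/9.446 ≈ 1.3447.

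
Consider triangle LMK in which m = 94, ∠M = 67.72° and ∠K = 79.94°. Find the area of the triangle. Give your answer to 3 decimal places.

area ≈ 2514.788

The third angle is ∠L = 180° − ∠M − ∠K = 32.34°.
Law of sines: l = m·sin L/sin M ≈ 54.342.
Law of sines: k = m·sin K/sin M ≈ 100.02.
Area = ½·m·l·sin K ≈ 2514.8.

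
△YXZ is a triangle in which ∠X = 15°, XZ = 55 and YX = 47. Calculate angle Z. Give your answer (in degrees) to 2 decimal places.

By the law of cosines, ZY² = YX² + XZ² − 2·YX·XZ·cos X = 240.16, so ZY ≈ 15.497.
Law of cosines again: cos Z = (XZ² + ZY² − YX²)/(2·XZ·ZY) ≈ 0.61956, so ∠Z ≈ 51.72°.

∠Z ≈ 51.72°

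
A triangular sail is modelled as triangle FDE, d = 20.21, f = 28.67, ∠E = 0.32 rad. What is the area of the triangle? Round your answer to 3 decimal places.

Area = ½·f·d·sin E ≈ 91.133.

91.133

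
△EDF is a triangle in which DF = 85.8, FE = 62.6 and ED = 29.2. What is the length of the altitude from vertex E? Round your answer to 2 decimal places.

h_E ≈ 15.03

Semiperimeter s = (85.8 + 62.6 + 29.2)/2 = 88.8.
Heron's formula: area = √(88.8·3·26.2·59.6) ≈ 644.97.
The altitude from E has length 2·area/DF ≈ 15.034.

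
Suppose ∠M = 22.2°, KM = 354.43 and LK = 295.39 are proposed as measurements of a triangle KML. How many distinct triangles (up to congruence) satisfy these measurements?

2

KM·sin M = 354.43·sin(22.2°) ≈ 133.9.
Since KM sin M < LK < KM (133.9 < 295.39 < 354.43), two triangles exist.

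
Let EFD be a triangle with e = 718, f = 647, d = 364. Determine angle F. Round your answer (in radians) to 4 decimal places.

∠F ≈ 1.1164 rad

By the law of cosines, cos F = (d² + e² − f²) / (2·d·e) ≈ 0.43889, so ∠F ≈ 1.116 rad.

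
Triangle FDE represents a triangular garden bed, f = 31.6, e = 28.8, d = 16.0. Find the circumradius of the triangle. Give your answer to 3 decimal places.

15.871

By the law of cosines, cos F = (d² + e² − f²) / (2·d·e) ≈ 0.09427, so ∠F ≈ 84.59°.
Circumradius = f/(2 sin F) ≈ 15.871.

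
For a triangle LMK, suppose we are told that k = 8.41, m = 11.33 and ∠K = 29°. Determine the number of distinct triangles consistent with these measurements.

m·sin K = 11.33·sin(29°) ≈ 5.493.
Since m sin K < k < m (5.493 < 8.41 < 11.33), two triangles exist.

2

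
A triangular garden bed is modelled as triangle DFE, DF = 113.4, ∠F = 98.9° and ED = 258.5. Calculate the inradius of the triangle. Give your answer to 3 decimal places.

Law of sines: sin E = DF·sin F/ED ≈ 0.43340.
Since ED ≥ DF, only the acute value applies: ∠E ≈ 25.68°.
Then ∠D = 180° − ∠F − ∠E ≈ 55.42°.
Law of sines gives FE = ED·sin D/sin F ≈ 215.42.
Area = ½·ED·DF·sin D ≈ 12067.
Semiperimeter s = (215.42+258.5+113.4)/2 = 293.66.
Inradius = area/s = 12067/293.66 ≈ 41.092.

r ≈ 41.092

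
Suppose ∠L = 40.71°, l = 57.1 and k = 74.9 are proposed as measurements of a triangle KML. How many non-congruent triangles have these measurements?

2

k·sin L = 74.9·sin(40.71°) ≈ 48.85.
Since k sin L < l < k (48.85 < 57.1 < 74.9), two triangles exist.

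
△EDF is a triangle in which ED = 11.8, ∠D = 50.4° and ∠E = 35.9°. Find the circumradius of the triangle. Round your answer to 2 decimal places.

The third angle is ∠F = 180° − ∠E − ∠D = 93.70°.
Law of sines: DF = ED·sin E/sin F ≈ 6.9336.
Law of sines: FE = ED·sin D/sin F ≈ 9.111.
Circumradius = ED/(2 sin F) ≈ 5.9123.

5.91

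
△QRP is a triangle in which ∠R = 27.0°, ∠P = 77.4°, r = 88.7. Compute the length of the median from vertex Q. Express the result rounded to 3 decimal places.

114.713

The third angle is ∠Q = 180° − ∠R − ∠P = 75.60°.
Law of sines: q = r·sin Q/sin R ≈ 189.24.
Law of sines: p = r·sin P/sin R ≈ 190.67.
Median from Q: ½√(2·r² + 2·p² − q²) ≈ 114.71.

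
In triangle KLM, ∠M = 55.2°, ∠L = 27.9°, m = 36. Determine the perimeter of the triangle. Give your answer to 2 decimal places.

perimeter ≈ 100.04

The third angle is ∠K = 180° − ∠L − ∠M = 96.90°.
Law of sines: k = m·sin K/sin M ≈ 43.523.
Law of sines: l = m·sin L/sin M ≈ 20.515.
Semiperimeter s = (43.523+20.515+36)/2 = 50.019.
Perimeter = 43.523 + 20.515 + 36 = 100.04.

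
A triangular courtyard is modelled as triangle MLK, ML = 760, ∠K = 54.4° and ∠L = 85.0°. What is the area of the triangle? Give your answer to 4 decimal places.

The third angle is ∠M = 180° − ∠L − ∠K = 40.60°.
Law of sines: LK = ML·sin M/sin K ≈ 608.27.
Law of sines: KM = ML·sin L/sin K ≈ 931.14.
Area = ½·ML·LK·sin L ≈ 2.3026e+05.

area ≈ 230264.7111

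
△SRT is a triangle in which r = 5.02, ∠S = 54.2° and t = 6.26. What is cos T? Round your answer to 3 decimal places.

cos T ≈ 0.258

By the law of cosines, s² = r² + t² − 2·r·t·cos S = 27.623, so s ≈ 5.2558.
Law of cosines again: cos T = (s² + r² − t²)/(2·s·r) ≈ 0.25841, so ∠T ≈ 75.02°.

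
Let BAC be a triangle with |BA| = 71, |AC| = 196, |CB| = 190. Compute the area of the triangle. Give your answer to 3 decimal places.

Semiperimeter s = (196 + 190 + 71)/2 = 228.5.
Heron's formula: area = √(228.5·32.5·38.5·157.5) ≈ 6710.5.

6710.508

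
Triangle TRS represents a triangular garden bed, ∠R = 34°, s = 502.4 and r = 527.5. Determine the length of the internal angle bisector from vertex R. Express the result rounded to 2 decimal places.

Law of sines: sin S = s·sin R/r ≈ 0.53258.
Since r ≥ s, only the acute value applies: ∠S ≈ 32.18°.
Then ∠T = 180° − ∠R − ∠S ≈ 113.82°.
Law of sines gives t = r·sin T/sin R ≈ 862.97.
The bisector from R has length 2·s·t·cos(∠R/2)/(s+t) ≈ 607.33.

t_R ≈ 607.33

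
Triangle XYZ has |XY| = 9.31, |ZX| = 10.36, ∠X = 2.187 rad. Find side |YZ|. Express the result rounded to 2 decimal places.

17.48

By the law of cosines, |YZ|² = |ZX|² + |XY|² − 2·|ZX|·|XY|·cos X = 305.49, so |YZ| ≈ 17.478.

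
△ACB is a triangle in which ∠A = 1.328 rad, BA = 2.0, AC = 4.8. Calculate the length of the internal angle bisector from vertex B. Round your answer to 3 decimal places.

By the law of cosines, CB² = BA² + AC² − 2·BA·AC·cos A = 22.424, so CB ≈ 4.7354.
Law of cosines again: cos B = (CB² + BA² − AC²)/(2·CB·BA) ≈ 0.17865, so ∠B ≈ 1.391 rad.
The bisector from B has length 2·CB·BA·cos(∠B/2)/(CB+BA) ≈ 2.1589.

t_B ≈ 2.159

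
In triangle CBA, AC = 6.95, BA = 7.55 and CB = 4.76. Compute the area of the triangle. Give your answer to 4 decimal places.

area ≈ 16.1688

Semiperimeter s = (7.55 + 6.95 + 4.76)/2 = 9.63.
Heron's formula: area = √(9.63·2.08·2.68·4.87) ≈ 16.169.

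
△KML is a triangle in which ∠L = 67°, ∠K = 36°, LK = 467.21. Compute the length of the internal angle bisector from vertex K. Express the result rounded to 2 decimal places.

The third angle is ∠M = 180° − ∠L − ∠K = 77.00°.
Law of sines: ML = LK·sin K/sin M ≈ 281.84.
Law of sines: KM = LK·sin L/sin M ≈ 441.38.
The bisector from K has length 2·LK·KM·cos(∠K/2)/(LK+KM) ≈ 431.71.

t_K ≈ 431.71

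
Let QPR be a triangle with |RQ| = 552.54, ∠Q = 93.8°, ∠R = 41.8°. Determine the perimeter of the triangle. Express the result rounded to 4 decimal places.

The third angle is ∠P = 180° − ∠R − ∠Q = 44.40°.
Law of sines: |PR| = |RQ|·sin Q/sin P ≈ 787.99.
Law of sines: |QP| = |RQ|·sin R/sin P ≈ 526.38.
Semiperimeter s = (787.99+552.54+526.38)/2 = 933.45.
Perimeter = 787.99 + 552.54 + 526.38 = 1866.9.

1866.9022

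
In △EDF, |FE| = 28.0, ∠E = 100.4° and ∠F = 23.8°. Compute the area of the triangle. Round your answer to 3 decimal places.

area ≈ 188.121

The third angle is ∠D = 180° − ∠F − ∠E = 55.80°.
Law of sines: |DF| = |FE|·sin E/sin D ≈ 33.298.
Law of sines: |ED| = |FE|·sin F/sin D ≈ 13.662.
Area = ½·|FE|·|DF|·sin F ≈ 188.12.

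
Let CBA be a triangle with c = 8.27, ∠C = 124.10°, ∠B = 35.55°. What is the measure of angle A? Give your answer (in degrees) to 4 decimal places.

20.3500

The third angle is ∠A = 180° − ∠C − ∠B = 20.35°.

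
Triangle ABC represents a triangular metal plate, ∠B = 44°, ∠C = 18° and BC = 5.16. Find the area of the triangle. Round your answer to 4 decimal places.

The third angle is ∠A = 180° − ∠B − ∠C = 118.00°.
Law of sines: CA = BC·sin B/sin A ≈ 4.0596.
Law of sines: AB = BC·sin C/sin A ≈ 1.8059.
Area = ½·BC·CA·sin C ≈ 3.2366.

area ≈ 3.2366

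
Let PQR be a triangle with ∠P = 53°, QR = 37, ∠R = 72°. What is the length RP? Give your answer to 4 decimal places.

37.9505

The third angle is ∠Q = 180° − ∠R − ∠P = 55.00°.
Law of sines: RP = QR·sin Q/sin P ≈ 37.951.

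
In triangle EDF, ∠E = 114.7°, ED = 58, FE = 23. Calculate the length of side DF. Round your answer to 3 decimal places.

By the law of cosines, DF² = FE² + ED² − 2·FE·ED·cos E = 5007.9, so DF ≈ 70.766.

70.766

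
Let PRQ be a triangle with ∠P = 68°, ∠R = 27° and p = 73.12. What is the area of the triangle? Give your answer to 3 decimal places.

The third angle is ∠Q = 180° − ∠P − ∠R = 85.00°.
Law of sines: r = p·sin R/sin P ≈ 35.803.
Law of sines: q = p·sin Q/sin P ≈ 78.562.
Area = ½·p·r·sin Q ≈ 1304.

1303.970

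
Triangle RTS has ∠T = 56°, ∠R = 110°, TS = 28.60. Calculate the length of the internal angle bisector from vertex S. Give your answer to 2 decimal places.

t_S ≈ 26.61

The third angle is ∠S = 180° − ∠R − ∠T = 14.00°.
Law of sines: SR = TS·sin T/sin R ≈ 25.232.
Law of sines: RT = TS·sin S/sin R ≈ 7.363.
The bisector from S has length 2·TS·SR·cos(∠S/2)/(TS+SR) ≈ 26.611.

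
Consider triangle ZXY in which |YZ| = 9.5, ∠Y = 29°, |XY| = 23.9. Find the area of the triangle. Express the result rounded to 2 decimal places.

area ≈ 55.04

Area = ½·|XY|·|YZ|·sin Y ≈ 55.038.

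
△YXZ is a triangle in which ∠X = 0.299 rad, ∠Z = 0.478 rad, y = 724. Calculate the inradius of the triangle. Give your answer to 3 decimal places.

The third angle is ∠Y = π − ∠X − ∠Z = 2.365 rad.
Law of sines: x = y·sin X/sin Y ≈ 304.17.
Law of sines: z = y·sin Z/sin Y ≈ 475.
Area = ½·y·x·sin Z ≈ 50650.
Semiperimeter s = (724+304.17+475)/2 = 751.58.
Inradius = area/s = 50650/751.58 ≈ 67.392.

67.392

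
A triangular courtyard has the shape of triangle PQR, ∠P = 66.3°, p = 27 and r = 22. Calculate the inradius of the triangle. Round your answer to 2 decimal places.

7.13

Law of sines: sin R = r·sin P/p ≈ 0.74610.
Since p ≥ r, only the acute value applies: ∠R ≈ 48.25°.
Then ∠Q = 180° − ∠P − ∠R ≈ 65.45°.
Law of sines gives q = p·sin Q/sin P ≈ 26.821.
Area = ½·p·r·sin Q ≈ 270.14.
Semiperimeter s = (27+26.821+22)/2 = 37.91.
Inradius = area/s = 270.14/37.91 ≈ 7.1259.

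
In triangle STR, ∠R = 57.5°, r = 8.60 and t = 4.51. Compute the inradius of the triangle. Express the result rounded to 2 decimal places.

Law of sines: sin T = t·sin R/r ≈ 0.44229.
Since r ≥ t, only the acute value applies: ∠T ≈ 26.25°.
Then ∠S = 180° − ∠R − ∠T ≈ 96.25°.
Law of sines gives s = r·sin S/sin R ≈ 10.136.
Area = ½·r·t·sin S ≈ 19.278.
Semiperimeter p = (10.136+4.51+8.6)/2 = 11.623.
Inradius = area/p = 19.278/11.623 ≈ 1.6586.

1.66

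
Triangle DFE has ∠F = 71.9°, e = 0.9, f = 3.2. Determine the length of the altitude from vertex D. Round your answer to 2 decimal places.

0.86

Law of sines: sin E = e·sin F/f ≈ 0.26733.
Since f ≥ e, only the acute value applies: ∠E ≈ 15.51°.
Then ∠D = 180° − ∠F − ∠E ≈ 92.59°.
Law of sines gives d = f·sin D/sin F ≈ 3.3631.
Area = ½·f·e·sin D ≈ 1.4385.
The altitude from D has length 2·area/d ≈ 0.85546.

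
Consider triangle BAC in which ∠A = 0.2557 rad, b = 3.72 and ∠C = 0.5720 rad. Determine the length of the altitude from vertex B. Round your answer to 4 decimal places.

The third angle is ∠B = π − ∠A − ∠C = 2.3139 rad.
Law of sines: a = b·sin A/sin B ≈ 1.2777.
Law of sines: c = b·sin C/sin B ≈ 2.7346.
Area = ½·b·a·sin C ≈ 1.2865.
The altitude from B has length 2·area/b ≈ 0.69164.

h_B ≈ 0.6916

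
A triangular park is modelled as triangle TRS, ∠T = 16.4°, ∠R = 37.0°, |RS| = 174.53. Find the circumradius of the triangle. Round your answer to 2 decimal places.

The third angle is ∠S = 180° − ∠T − ∠R = 126.60°.
Law of sines: |ST| = |RS|·sin R/sin T ≈ 372.01.
Law of sines: |TR| = |RS|·sin S/sin T ≈ 496.26.
Circumradius = |RS|/(2 sin T) ≈ 309.08.

309.08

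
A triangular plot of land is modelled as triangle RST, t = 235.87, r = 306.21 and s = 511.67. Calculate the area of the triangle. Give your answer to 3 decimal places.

22681.092

Semiperimeter p = (306.21 + 511.67 + 235.87)/2 = 526.88.
Heron's formula: area = √(526.88·220.67·15.205·291) ≈ 22681.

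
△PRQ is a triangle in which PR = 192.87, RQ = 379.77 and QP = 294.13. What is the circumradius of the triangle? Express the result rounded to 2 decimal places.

193.07

By the law of cosines, cos P = (QP² + PR² − RQ²) / (2·QP·PR) ≈ -0.18081, so ∠P ≈ 100.42°.
Circumradius = RQ/(2 sin P) ≈ 193.07.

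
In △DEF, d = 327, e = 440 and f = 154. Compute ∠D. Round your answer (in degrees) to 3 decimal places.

By the law of cosines, cos D = (e² + f² − d²) / (2·e·f) ≈ 0.81454, so ∠D ≈ 35.46°.

∠D ≈ 35.458°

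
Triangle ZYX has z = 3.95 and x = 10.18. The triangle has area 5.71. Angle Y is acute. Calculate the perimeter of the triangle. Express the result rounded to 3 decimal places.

From area = ½·x·z·sin Y, we get sin Y = 2·area/(x·z) ≈ 0.28400.
Taking the acute solution, ∠Y ≈ 16.50°.
Law of cosines then gives y ≈ 6.4903.
Perimeter = 3.95 + 6.4903 + 10.18 = 20.62.

perimeter ≈ 20.620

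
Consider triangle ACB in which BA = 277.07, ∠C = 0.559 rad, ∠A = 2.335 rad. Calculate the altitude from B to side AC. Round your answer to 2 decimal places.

h_B ≈ 200.03

The third angle is ∠B = π − ∠A − ∠C = 0.248 rad.
Law of sines: CB = BA·sin A/sin C ≈ 377.17.
Law of sines: AC = BA·sin B/sin C ≈ 128.03.
Area = ½·BA·CB·sin B ≈ 12805.
The altitude from B has length 2·area/AC ≈ 200.03.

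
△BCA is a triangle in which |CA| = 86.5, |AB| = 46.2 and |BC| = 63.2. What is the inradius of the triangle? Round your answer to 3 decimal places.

Semiperimeter s = (86.5 + 46.2 + 63.2)/2 = 97.95.
Heron's formula: area = √(97.95·11.45·51.75·34.75) ≈ 1420.2.
Inradius = area/s = 1420.2/97.95 ≈ 14.499.

14.499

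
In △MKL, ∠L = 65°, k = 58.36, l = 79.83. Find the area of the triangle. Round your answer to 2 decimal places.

area ≈ 2233.57

Law of sines: sin K = k·sin L/l ≈ 0.66256.
Since l ≥ k, only the acute value applies: ∠K ≈ 41.50°.
Then ∠M = 180° − ∠L − ∠K ≈ 73.50°.
Law of sines gives m = l·sin M/sin L ≈ 84.457.
Area = ½·l·k·sin M ≈ 2233.6.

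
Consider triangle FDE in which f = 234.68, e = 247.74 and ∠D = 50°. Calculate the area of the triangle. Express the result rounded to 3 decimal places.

Area = ½·e·f·sin D ≈ 22269.

22268.768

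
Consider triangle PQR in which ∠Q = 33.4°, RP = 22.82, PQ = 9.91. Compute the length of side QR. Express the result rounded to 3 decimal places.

Law of sines: sin R = PQ·sin Q/RP ≈ 0.23906.
Since RP ≥ PQ, only the acute value applies: ∠R ≈ 13.83°.
Then ∠P = 180° − ∠Q − ∠R ≈ 132.77°.
Law of sines gives QR = RP·sin P/sin Q ≈ 30.432.

30.432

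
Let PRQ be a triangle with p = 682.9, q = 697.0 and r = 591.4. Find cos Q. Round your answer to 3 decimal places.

By the law of cosines, cos Q = (p² + r² − q²) / (2·p·r) ≈ 0.40892, so ∠Q ≈ 65.86°.

cos Q ≈ 0.409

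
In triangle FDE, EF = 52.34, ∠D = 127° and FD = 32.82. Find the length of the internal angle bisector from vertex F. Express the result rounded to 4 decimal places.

Law of sines: sin E = FD·sin D/EF ≈ 0.50079.
Since EF ≥ FD, only the acute value applies: ∠E ≈ 30.05°.
Then ∠F = 180° − ∠D − ∠E ≈ 22.95°.
Law of sines gives DE = EF·sin F/sin D ≈ 25.552.
The bisector from F has length 2·EF·FD·cos(∠F/2)/(EF+FD) ≈ 39.537.

39.5366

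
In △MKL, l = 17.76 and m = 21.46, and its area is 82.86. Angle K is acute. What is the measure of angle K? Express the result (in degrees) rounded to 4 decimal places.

From area = ½·l·m·sin K, we get sin K = 2·area/(l·m) ≈ 0.43481.
Taking the acute solution, ∠K ≈ 25.77°.

∠K ≈ 25.7734°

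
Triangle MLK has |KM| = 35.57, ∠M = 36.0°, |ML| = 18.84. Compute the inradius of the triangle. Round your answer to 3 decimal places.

r ≈ 5.079

By the law of cosines, |LK|² = |KM|² + |ML|² − 2·|KM|·|ML|·cos M = 535.86, so |LK| ≈ 23.149.
Area = ½·|KM|·|ML|·sin M ≈ 196.95.
Semiperimeter s = (23.149+35.57+18.84)/2 = 38.779.
Inradius = area/s = 196.95/38.779 ≈ 5.0787.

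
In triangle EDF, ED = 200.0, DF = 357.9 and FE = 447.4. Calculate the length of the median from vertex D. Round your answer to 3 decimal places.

Median from D: ½√(2·ED² + 2·DF² − FE²) ≈ 184.4.

184.403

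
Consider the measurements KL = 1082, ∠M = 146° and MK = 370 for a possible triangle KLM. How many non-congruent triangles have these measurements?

MK·sin M = 370·sin(146°) ≈ 206.9.
Since ∠M is not acute, a triangle exists only if KL > MK; here KL > MK, so there is exactly one triangle.

1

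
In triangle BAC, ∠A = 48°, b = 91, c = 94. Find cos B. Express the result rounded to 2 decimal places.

cos B ≈ 0.44

By the law of cosines, a² = c² + b² − 2·c·b·cos A = 5669.5, so a ≈ 75.296.
Law of cosines again: cos B = (a² + c² − b²)/(2·a·c) ≈ 0.43972, so ∠B ≈ 63.91°.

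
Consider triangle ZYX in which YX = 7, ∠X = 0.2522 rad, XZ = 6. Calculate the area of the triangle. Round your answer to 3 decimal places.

Area = ½·YX·XZ·sin X ≈ 5.2402.

area ≈ 5.240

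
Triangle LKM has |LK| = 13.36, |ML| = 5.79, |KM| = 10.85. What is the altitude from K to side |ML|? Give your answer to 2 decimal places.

Semiperimeter s = (10.85 + 5.79 + 13.36)/2 = 15.
Heron's formula: area = √(15·4.15·9.21·1.64) ≈ 30.663.
The altitude from K has length 2·area/|ML| ≈ 10.592.

h_K ≈ 10.59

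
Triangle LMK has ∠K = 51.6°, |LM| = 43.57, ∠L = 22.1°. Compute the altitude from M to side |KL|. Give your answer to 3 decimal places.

h_M ≈ 16.392

The third angle is ∠M = 180° − ∠K − ∠L = 106.30°.
Law of sines: |MK| = |LM|·sin L/sin K ≈ 20.916.
Law of sines: |KL| = |LM|·sin M/sin K ≈ 53.361.
Area = ½·|LM|·|MK|·sin M ≈ 437.35.
The altitude from M has length 2·area/|KL| ≈ 16.392.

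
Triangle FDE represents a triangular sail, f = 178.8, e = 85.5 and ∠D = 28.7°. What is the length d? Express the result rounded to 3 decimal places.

111.629

By the law of cosines, d² = e² + f² − 2·e·f·cos D = 12461, so d ≈ 111.63.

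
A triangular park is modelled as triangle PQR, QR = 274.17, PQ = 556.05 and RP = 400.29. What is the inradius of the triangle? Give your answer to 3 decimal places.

83.998

Semiperimeter s = (274.17 + 400.29 + 556.05)/2 = 615.25.
Heron's formula: area = √(615.25·341.08·214.96·59.205) ≈ 51680.
Inradius = area/s = 51680/615.25 ≈ 83.998.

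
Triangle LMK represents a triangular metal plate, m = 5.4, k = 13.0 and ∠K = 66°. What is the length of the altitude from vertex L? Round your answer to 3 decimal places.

4.933

Law of sines: sin M = m·sin K/k ≈ 0.37947.
Since k ≥ m, only the acute value applies: ∠M ≈ 22.30°.
Then ∠L = 180° − ∠K − ∠M ≈ 91.70°.
Law of sines gives l = k·sin L/sin K ≈ 14.224.
Area = ½·k·m·sin L ≈ 35.085.
The altitude from L has length 2·area/l ≈ 4.9331.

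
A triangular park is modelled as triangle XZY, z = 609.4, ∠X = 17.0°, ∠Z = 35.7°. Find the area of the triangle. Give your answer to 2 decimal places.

area ≈ 74005.57

The third angle is ∠Y = 180° − ∠X − ∠Z = 127.30°.
Law of sines: x = z·sin X/sin Z ≈ 305.33.
Law of sines: y = z·sin Y/sin Z ≈ 830.72.
Area = ½·z·x·sin Y ≈ 74006.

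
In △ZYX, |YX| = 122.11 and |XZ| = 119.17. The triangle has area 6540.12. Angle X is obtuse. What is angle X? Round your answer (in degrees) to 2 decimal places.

From area = ½·|YX|·|XZ|·sin X, we get sin X = 2·area/(|YX|·|XZ|) ≈ 0.89887.
Taking the obtuse solution, ∠X ≈ 115.99°.

115.99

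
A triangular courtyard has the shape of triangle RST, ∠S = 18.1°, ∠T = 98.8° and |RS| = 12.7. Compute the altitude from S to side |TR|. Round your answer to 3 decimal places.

11.326

The third angle is ∠R = 180° − ∠S − ∠T = 63.10°.
Law of sines: |ST| = |RS|·sin R/sin T ≈ 11.461.
Law of sines: |TR| = |RS|·sin S/sin T ≈ 3.9926.
Area = ½·|RS|·|ST|·sin S ≈ 22.61.
The altitude from S has length 2·area/|TR| ≈ 11.326.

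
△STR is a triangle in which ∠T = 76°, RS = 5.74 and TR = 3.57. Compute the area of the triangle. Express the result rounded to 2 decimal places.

area ≈ 9.42

Law of sines: sin S = TR·sin T/RS ≈ 0.60348.
Since RS ≥ TR, only the acute value applies: ∠S ≈ 37.12°.
Then ∠R = 180° − ∠T − ∠S ≈ 66.88°.
Law of sines gives ST = RS·sin R/sin T ≈ 5.4406.
Area = ½·RS·TR·sin R ≈ 9.423.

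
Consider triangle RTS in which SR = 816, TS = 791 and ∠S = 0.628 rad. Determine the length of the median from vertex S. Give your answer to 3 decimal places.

By the law of cosines, RT² = TS² + SR² − 2·TS·SR·cos S = 2.4693e+05, so RT ≈ 496.92.
Median from S: ½√(2·TS² + 2·SR² − RT²) ≈ 764.22.

764.223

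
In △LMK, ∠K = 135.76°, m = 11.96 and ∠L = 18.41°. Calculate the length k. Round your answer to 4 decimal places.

19.1509

The third angle is ∠M = 180° − ∠K − ∠L = 25.83°.
Law of sines: k = m·sin K/sin M ≈ 19.151.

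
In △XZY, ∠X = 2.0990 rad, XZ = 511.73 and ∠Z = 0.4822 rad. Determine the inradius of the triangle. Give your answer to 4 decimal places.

110.2567

The third angle is ∠Y = π − ∠X − ∠Z = 0.5604 rad.
Law of sines: ZY = XZ·sin X/sin Y ≈ 831.56.
Law of sines: YX = XZ·sin Z/sin Y ≈ 446.46.
Area = ½·XZ·ZY·sin Z ≈ 98666.
Semiperimeter s = (831.56+446.46+511.73)/2 = 894.88.
Inradius = area/s = 98666/894.88 ≈ 110.26.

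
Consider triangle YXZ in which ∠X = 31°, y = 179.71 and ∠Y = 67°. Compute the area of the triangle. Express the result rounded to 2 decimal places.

area ≈ 8947.06

The third angle is ∠Z = 180° − ∠Y − ∠X = 82.00°.
Law of sines: x = y·sin X/sin Y ≈ 100.55.
Law of sines: z = y·sin Z/sin Y ≈ 193.33.
Area = ½·y·x·sin Z ≈ 8947.1.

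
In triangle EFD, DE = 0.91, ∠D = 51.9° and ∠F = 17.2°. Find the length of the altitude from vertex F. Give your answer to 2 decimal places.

The third angle is ∠E = 180° − ∠F − ∠D = 110.90°.
Law of sines: FD = DE·sin E/sin F ≈ 2.8749.
Law of sines: EF = DE·sin D/sin F ≈ 2.4217.
Area = ½·DE·FD·sin D ≈ 1.0294.
The altitude from F has length 2·area/DE ≈ 2.2623.

2.26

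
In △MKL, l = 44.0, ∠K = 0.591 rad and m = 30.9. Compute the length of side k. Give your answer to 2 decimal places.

25.16

By the law of cosines, k² = l² + m² − 2·l·m·cos K = 632.83, so k ≈ 25.156.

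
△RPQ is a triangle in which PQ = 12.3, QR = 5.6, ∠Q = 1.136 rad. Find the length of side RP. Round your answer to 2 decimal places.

By the law of cosines, RP² = PQ² + QR² − 2·PQ·QR·cos Q = 124.62, so RP ≈ 11.163.

11.16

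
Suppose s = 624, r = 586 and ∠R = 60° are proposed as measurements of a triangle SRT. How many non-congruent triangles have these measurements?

2

s·sin R = 624·sin(60°) ≈ 540.4.
Since s sin R < r < s (540.4 < 586 < 624), two triangles exist.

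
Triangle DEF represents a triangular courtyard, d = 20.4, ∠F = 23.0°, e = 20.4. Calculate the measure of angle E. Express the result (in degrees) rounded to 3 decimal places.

By the law of cosines, f² = d² + e² − 2·d·e·cos F = 66.165, so f ≈ 8.1342.
Law of cosines again: cos E = (f² + d² − e²)/(2·f·d) ≈ 0.19937, so ∠E ≈ 78.50°.

∠E ≈ 78.500°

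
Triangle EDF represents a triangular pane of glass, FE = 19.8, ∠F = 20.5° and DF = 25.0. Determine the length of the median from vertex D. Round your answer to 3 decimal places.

By the law of cosines, ED² = DF² + FE² − 2·DF·FE·cos F = 89.735, so ED ≈ 9.4728.
Median from D: ½√(2·ED² + 2·DF² − FE²) ≈ 16.105.

m_D ≈ 16.105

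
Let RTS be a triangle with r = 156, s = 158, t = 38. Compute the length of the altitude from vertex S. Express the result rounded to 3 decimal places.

37.430

Semiperimeter p = (156 + 38 + 158)/2 = 176.
Heron's formula: area = √(176·20·138·18) ≈ 2957.
The altitude from S has length 2·area/s ≈ 37.43.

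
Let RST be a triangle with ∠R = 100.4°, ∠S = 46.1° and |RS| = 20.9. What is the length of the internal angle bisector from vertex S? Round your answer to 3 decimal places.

24.637

The third angle is ∠T = 180° − ∠R − ∠S = 33.50°.
Law of sines: |ST| = |RS|·sin R/sin T ≈ 37.245.
Law of sines: |TR| = |RS|·sin S/sin T ≈ 27.285.
The bisector from S has length 2·|RS|·|ST|·cos(∠S/2)/(|RS|+|ST|) ≈ 24.637.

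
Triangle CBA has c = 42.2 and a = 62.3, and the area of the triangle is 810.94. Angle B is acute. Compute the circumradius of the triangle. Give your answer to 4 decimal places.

R ≈ 31.6384

From area = ½·a·c·sin B, we get sin B = 2·area/(a·c) ≈ 0.61690.
Taking the acute solution, ∠B ≈ 38.09°.
Law of cosines then gives b ≈ 39.036.
Circumradius = b/(2 sin B) ≈ 31.638.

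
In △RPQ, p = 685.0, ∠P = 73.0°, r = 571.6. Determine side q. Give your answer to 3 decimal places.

Law of sines: sin R = r·sin P/p ≈ 0.79799.
Since p ≥ r, only the acute value applies: ∠R ≈ 52.94°.
Then ∠Q = 180° − ∠P − ∠R ≈ 54.06°.
Law of sines gives q = p·sin Q/sin P ≈ 579.95.

579.948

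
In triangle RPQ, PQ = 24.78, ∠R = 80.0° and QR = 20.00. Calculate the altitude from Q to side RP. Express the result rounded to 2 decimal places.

h_Q ≈ 19.70

Law of sines: sin P = QR·sin R/PQ ≈ 0.79484.
Since PQ ≥ QR, only the acute value applies: ∠P ≈ 52.64°.
Then ∠Q = 180° − ∠R − ∠P ≈ 47.36°.
Law of sines gives RP = PQ·sin Q/sin R ≈ 18.51.
Area = ½·PQ·QR·sin Q ≈ 182.29.
The altitude from Q has length 2·area/RP ≈ 19.696.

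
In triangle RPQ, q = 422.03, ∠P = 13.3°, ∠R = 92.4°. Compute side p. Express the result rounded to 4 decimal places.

The third angle is ∠Q = 180° − ∠R − ∠P = 74.30°.
Law of sines: p = q·sin P/sin Q ≈ 100.85.

100.8504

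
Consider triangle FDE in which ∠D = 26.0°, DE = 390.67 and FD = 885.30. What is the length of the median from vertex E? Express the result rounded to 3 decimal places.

By the law of cosines, EF² = FD² + DE² − 2·FD·DE·cos D = 3.1467e+05, so EF ≈ 560.95.
Median from E: ½√(2·DE² + 2·EF² − FD²) ≈ 194.18.

194.178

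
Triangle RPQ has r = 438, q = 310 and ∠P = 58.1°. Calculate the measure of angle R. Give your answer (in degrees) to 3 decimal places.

78.073

By the law of cosines, p² = q² + r² − 2·q·r·cos P = 1.4444e+05, so p ≈ 380.05.
Law of cosines again: cos R = (p² + q² − r²)/(2·p·q) ≈ 0.20667, so ∠R ≈ 78.07°.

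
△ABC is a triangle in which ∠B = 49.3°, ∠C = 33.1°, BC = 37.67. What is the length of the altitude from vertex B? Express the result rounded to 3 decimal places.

20.572

The third angle is ∠A = 180° − ∠B − ∠C = 97.60°.
Law of sines: CA = BC·sin B/sin A ≈ 28.812.
Law of sines: AB = BC·sin C/sin A ≈ 20.754.
Area = ½·BC·CA·sin C ≈ 296.36.
The altitude from B has length 2·area/CA ≈ 20.572.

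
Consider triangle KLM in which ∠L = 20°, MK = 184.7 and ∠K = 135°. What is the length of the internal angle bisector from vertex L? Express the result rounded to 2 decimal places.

The third angle is ∠M = 180° − ∠K − ∠L = 25.00°.
Law of sines: LM = MK·sin K/sin L ≈ 381.86.
Law of sines: KL = MK·sin M/sin L ≈ 228.23.
The bisector from L has length 2·KL·LM·cos(∠L/2)/(KL+LM) ≈ 281.36.

281.36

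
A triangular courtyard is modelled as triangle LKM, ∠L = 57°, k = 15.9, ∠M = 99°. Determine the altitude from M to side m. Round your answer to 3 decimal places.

The third angle is ∠K = 180° − ∠M − ∠L = 24.00°.
Law of sines: l = k·sin L/sin K ≈ 32.785.
Law of sines: m = k·sin M/sin K ≈ 38.61.
Area = ½·k·l·sin M ≈ 257.43.
The altitude from M has length 2·area/m ≈ 13.335.

h_M ≈ 13.335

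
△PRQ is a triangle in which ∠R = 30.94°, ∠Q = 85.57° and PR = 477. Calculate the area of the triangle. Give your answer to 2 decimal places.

The third angle is ∠P = 180° − ∠R − ∠Q = 63.49°.
Law of sines: RQ = PR·sin P/sin Q ≈ 428.13.
Law of sines: QP = PR·sin R/sin Q ≈ 245.98.
Area = ½·PR·RQ·sin R ≈ 52498.

52497.80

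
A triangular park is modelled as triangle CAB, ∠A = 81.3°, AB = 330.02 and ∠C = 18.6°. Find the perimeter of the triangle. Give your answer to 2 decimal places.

2372.06

The third angle is ∠B = 180° − ∠C − ∠A = 80.10°.
Law of sines: BC = AB·sin A/sin C ≈ 1022.8.
Law of sines: CA = AB·sin B/sin C ≈ 1019.3.
Semiperimeter s = (330.02+1022.8+1019.3)/2 = 1186.
Perimeter = 330.02 + 1022.8 + 1019.3 = 2372.1.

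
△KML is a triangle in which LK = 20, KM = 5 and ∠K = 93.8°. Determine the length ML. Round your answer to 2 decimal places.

By the law of cosines, ML² = LK² + KM² − 2·LK·KM·cos K = 438.25, so ML ≈ 20.935.

20.93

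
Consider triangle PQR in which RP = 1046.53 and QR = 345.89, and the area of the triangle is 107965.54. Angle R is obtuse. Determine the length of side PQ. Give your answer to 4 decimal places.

From area = ½·QR·RP·sin R, we get sin R = 2·area/(QR·RP) ≈ 0.59652.
Taking the obtuse solution, ∠R ≈ 143.38°.
Law of cosines then gives PQ ≈ 1340.1.

1340.1196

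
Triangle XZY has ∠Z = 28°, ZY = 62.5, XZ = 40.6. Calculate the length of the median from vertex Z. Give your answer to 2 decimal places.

By the law of cosines, YX² = XZ² + ZY² − 2·XZ·ZY·cos Z = 1073.7, so YX ≈ 32.767.
Median from Z: ½√(2·XZ² + 2·ZY² − YX²) ≈ 50.089.

m_Z ≈ 50.09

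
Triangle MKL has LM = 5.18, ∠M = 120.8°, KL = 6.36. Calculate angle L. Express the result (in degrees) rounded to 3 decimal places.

14.806

Law of sines: sin K = LM·sin M/KL ≈ 0.69959.
Since KL ≥ LM, only the acute value applies: ∠K ≈ 44.39°.
Then ∠L = 180° − ∠M − ∠K ≈ 14.81°.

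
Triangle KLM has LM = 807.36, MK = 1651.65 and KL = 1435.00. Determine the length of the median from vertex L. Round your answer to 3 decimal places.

Median from L: ½√(2·KL² + 2·LM² − MK²) ≈ 820.7.

m_L ≈ 820.695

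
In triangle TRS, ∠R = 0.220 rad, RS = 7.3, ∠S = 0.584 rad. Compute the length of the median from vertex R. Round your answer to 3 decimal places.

The third angle is ∠T = π − ∠R − ∠S = 2.338 rad.
Law of sines: ST = RS·sin R/sin T ≈ 2.2122.
Law of sines: TR = RS·sin S/sin T ≈ 5.5892.
Median from R: ½√(2·TR² + 2·RS² − ST²) ≈ 6.4063.

m_R ≈ 6.406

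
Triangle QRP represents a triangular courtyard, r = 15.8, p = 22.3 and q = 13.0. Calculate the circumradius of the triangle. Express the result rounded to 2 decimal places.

11.36

By the law of cosines, cos Q = (r² + p² − q²) / (2·r·p) ≈ 0.82013, so ∠Q ≈ 34.90°.
Circumradius = q/(2 sin Q) ≈ 11.36.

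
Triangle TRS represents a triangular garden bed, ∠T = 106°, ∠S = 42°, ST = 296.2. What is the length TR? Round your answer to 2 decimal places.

374.01

The third angle is ∠R = 180° − ∠S − ∠T = 32.00°.
Law of sines: TR = ST·sin S/sin R ≈ 374.01.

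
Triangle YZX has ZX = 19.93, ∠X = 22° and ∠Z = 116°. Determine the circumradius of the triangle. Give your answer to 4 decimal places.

R ≈ 14.8925

The third angle is ∠Y = 180° − ∠Z − ∠X = 42.00°.
Law of sines: XY = ZX·sin Z/sin Y ≈ 26.771.
Law of sines: YZ = ZX·sin X/sin Y ≈ 11.158.
Circumradius = ZX/(2 sin Y) ≈ 14.892.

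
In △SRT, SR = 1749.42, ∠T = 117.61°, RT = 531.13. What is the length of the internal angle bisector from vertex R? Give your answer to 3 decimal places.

Law of sines: sin S = RT·sin T/SR ≈ 0.26903.
Since SR ≥ RT, only the acute value applies: ∠S ≈ 15.61°.
Then ∠R = 180° − ∠T − ∠S ≈ 46.78°.
Law of sines gives TS = SR·sin R/sin T ≈ 1438.8.
The bisector from R has length 2·SR·RT·cos(∠R/2)/(SR+RT) ≈ 747.89.

t_R ≈ 747.892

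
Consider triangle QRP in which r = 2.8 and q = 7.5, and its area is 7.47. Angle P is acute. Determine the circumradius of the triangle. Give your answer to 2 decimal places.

4.13

From area = ½·q·r·sin P, we get sin P = 2·area/(q·r) ≈ 0.71143.
Taking the acute solution, ∠P ≈ 45.35°.
Law of cosines then gives p ≈ 5.88.
Circumradius = p/(2 sin P) ≈ 4.1325.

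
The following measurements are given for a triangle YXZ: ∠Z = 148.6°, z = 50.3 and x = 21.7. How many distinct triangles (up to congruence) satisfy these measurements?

1

x·sin Z = 21.7·sin(148.6°) ≈ 11.31.
Since ∠Z is not acute, a triangle exists only if z > x; here z > x, so there is exactly one triangle.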